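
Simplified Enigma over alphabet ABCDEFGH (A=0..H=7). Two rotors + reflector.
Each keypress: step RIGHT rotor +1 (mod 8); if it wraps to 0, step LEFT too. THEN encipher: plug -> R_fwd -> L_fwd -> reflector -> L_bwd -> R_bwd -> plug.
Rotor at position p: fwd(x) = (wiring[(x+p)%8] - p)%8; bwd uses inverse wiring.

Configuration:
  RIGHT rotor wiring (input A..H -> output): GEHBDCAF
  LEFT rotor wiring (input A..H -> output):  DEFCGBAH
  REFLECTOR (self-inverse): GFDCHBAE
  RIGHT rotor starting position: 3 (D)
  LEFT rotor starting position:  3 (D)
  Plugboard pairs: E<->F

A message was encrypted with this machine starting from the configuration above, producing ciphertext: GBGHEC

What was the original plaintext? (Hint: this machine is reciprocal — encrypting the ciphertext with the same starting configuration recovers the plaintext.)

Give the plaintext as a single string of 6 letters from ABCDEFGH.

Char 1 ('G'): step: R->4, L=3; G->plug->G->R->D->L->F->refl->B->L'->G->R'->B->plug->B
Char 2 ('B'): step: R->5, L=3; B->plug->B->R->D->L->F->refl->B->L'->G->R'->H->plug->H
Char 3 ('G'): step: R->6, L=3; G->plug->G->R->F->L->A->refl->G->L'->C->R'->A->plug->A
Char 4 ('H'): step: R->7, L=3; H->plug->H->R->B->L->D->refl->C->L'->H->R'->B->plug->B
Char 5 ('E'): step: R->0, L->4 (L advanced); E->plug->F->R->C->L->E->refl->H->L'->E->R'->B->plug->B
Char 6 ('C'): step: R->1, L=4; C->plug->C->R->A->L->C->refl->D->L'->D->R'->A->plug->A

Answer: BHABBA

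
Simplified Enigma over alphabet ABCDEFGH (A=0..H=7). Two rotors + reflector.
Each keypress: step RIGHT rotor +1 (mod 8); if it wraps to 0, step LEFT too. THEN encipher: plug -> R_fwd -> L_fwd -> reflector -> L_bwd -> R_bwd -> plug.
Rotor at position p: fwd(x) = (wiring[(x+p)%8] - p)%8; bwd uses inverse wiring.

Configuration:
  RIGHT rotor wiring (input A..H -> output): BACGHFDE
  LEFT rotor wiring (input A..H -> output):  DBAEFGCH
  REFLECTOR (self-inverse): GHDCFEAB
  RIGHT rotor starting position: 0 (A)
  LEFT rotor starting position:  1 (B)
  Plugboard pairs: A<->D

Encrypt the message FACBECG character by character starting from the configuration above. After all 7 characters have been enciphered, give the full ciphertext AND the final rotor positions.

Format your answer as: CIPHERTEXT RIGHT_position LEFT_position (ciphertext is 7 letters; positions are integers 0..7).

Char 1 ('F'): step: R->1, L=1; F->plug->F->R->C->L->D->refl->C->L'->H->R'->A->plug->D
Char 2 ('A'): step: R->2, L=1; A->plug->D->R->D->L->E->refl->F->L'->E->R'->B->plug->B
Char 3 ('C'): step: R->3, L=1; C->plug->C->R->C->L->D->refl->C->L'->H->R'->H->plug->H
Char 4 ('B'): step: R->4, L=1; B->plug->B->R->B->L->H->refl->B->L'->F->R'->E->plug->E
Char 5 ('E'): step: R->5, L=1; E->plug->E->R->D->L->E->refl->F->L'->E->R'->D->plug->A
Char 6 ('C'): step: R->6, L=1; C->plug->C->R->D->L->E->refl->F->L'->E->R'->E->plug->E
Char 7 ('G'): step: R->7, L=1; G->plug->G->R->G->L->G->refl->A->L'->A->R'->F->plug->F
Final: ciphertext=DBHEAEF, RIGHT=7, LEFT=1

Answer: DBHEAEF 7 1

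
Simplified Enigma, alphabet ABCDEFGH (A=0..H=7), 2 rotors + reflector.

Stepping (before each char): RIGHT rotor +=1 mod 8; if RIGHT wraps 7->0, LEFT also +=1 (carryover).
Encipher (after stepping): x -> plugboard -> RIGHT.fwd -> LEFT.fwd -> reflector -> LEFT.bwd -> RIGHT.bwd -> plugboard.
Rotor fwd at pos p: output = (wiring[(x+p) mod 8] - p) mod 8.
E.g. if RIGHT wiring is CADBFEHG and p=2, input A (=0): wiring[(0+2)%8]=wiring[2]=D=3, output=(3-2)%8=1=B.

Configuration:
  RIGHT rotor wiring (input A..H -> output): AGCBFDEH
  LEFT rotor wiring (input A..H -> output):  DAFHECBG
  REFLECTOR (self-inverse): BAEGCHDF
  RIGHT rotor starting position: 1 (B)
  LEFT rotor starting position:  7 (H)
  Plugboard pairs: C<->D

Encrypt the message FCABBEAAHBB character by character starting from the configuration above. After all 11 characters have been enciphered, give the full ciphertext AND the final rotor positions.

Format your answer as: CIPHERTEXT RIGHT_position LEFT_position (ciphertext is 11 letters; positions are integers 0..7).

Answer: AHBEGGHCFGD 4 0

Derivation:
Char 1 ('F'): step: R->2, L=7; F->plug->F->R->F->L->F->refl->H->L'->A->R'->A->plug->A
Char 2 ('C'): step: R->3, L=7; C->plug->D->R->B->L->E->refl->C->L'->H->R'->H->plug->H
Char 3 ('A'): step: R->4, L=7; A->plug->A->R->B->L->E->refl->C->L'->H->R'->B->plug->B
Char 4 ('B'): step: R->5, L=7; B->plug->B->R->H->L->C->refl->E->L'->B->R'->E->plug->E
Char 5 ('B'): step: R->6, L=7; B->plug->B->R->B->L->E->refl->C->L'->H->R'->G->plug->G
Char 6 ('E'): step: R->7, L=7; E->plug->E->R->C->L->B->refl->A->L'->E->R'->G->plug->G
Char 7 ('A'): step: R->0, L->0 (L advanced); A->plug->A->R->A->L->D->refl->G->L'->H->R'->H->plug->H
Char 8 ('A'): step: R->1, L=0; A->plug->A->R->F->L->C->refl->E->L'->E->R'->D->plug->C
Char 9 ('H'): step: R->2, L=0; H->plug->H->R->E->L->E->refl->C->L'->F->R'->F->plug->F
Char 10 ('B'): step: R->3, L=0; B->plug->B->R->C->L->F->refl->H->L'->D->R'->G->plug->G
Char 11 ('B'): step: R->4, L=0; B->plug->B->R->H->L->G->refl->D->L'->A->R'->C->plug->D
Final: ciphertext=AHBEGGHCFGD, RIGHT=4, LEFT=0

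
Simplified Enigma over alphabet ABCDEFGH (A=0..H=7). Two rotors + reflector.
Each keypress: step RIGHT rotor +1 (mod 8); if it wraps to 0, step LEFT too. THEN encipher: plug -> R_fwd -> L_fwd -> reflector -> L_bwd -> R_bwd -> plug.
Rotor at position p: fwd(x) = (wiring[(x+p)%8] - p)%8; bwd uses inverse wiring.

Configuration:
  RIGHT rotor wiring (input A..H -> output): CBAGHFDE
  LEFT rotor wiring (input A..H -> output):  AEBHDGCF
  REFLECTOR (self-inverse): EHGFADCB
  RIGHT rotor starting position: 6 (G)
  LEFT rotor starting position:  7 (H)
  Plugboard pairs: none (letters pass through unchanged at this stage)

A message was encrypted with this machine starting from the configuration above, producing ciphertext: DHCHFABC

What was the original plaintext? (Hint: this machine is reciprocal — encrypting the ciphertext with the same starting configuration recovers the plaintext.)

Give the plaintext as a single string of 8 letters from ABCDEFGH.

Answer: GEDBBHDH

Derivation:
Char 1 ('D'): step: R->7, L=7; D->plug->D->R->B->L->B->refl->H->L'->G->R'->G->plug->G
Char 2 ('H'): step: R->0, L->0 (L advanced); H->plug->H->R->E->L->D->refl->F->L'->H->R'->E->plug->E
Char 3 ('C'): step: R->1, L=0; C->plug->C->R->F->L->G->refl->C->L'->G->R'->D->plug->D
Char 4 ('H'): step: R->2, L=0; H->plug->H->R->H->L->F->refl->D->L'->E->R'->B->plug->B
Char 5 ('F'): step: R->3, L=0; F->plug->F->R->H->L->F->refl->D->L'->E->R'->B->plug->B
Char 6 ('A'): step: R->4, L=0; A->plug->A->R->D->L->H->refl->B->L'->C->R'->H->plug->H
Char 7 ('B'): step: R->5, L=0; B->plug->B->R->G->L->C->refl->G->L'->F->R'->D->plug->D
Char 8 ('C'): step: R->6, L=0; C->plug->C->R->E->L->D->refl->F->L'->H->R'->H->plug->H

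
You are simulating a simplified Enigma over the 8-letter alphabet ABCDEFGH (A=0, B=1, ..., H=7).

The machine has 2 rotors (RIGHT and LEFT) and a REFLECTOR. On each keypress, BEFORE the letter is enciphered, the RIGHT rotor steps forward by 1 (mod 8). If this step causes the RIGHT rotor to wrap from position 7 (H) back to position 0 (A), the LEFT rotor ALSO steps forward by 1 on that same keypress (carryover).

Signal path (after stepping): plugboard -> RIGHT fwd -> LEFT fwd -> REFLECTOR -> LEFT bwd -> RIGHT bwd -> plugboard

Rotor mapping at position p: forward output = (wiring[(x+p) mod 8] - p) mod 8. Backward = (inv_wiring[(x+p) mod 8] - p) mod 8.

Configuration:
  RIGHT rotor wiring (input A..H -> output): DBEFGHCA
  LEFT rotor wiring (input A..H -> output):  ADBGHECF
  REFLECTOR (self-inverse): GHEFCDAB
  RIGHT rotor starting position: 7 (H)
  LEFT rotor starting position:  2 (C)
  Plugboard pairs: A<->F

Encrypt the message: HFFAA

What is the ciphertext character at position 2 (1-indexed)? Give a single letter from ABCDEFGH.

Char 1 ('H'): step: R->0, L->3 (L advanced); H->plug->H->R->A->L->D->refl->F->L'->F->R'->D->plug->D
Char 2 ('F'): step: R->1, L=3; F->plug->A->R->A->L->D->refl->F->L'->F->R'->D->plug->D

D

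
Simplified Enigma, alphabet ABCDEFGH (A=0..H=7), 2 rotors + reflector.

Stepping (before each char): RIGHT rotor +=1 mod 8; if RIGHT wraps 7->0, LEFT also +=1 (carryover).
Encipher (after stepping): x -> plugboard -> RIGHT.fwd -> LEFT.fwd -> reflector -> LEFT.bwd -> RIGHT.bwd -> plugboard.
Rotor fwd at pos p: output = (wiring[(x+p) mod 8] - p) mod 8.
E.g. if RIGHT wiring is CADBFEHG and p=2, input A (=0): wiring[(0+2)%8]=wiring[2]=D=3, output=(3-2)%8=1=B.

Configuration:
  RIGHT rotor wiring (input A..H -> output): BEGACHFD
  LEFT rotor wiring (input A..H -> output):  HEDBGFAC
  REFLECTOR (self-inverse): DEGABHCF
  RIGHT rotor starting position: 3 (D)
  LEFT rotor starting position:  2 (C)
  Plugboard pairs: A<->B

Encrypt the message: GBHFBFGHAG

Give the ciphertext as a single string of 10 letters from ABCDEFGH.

Answer: FADCFBFCHD

Derivation:
Char 1 ('G'): step: R->4, L=2; G->plug->G->R->C->L->E->refl->B->L'->A->R'->F->plug->F
Char 2 ('B'): step: R->5, L=2; B->plug->A->R->C->L->E->refl->B->L'->A->R'->B->plug->A
Char 3 ('H'): step: R->6, L=2; H->plug->H->R->B->L->H->refl->F->L'->G->R'->D->plug->D
Char 4 ('F'): step: R->7, L=2; F->plug->F->R->D->L->D->refl->A->L'->F->R'->C->plug->C
Char 5 ('B'): step: R->0, L->3 (L advanced); B->plug->A->R->B->L->D->refl->A->L'->H->R'->F->plug->F
Char 6 ('F'): step: R->1, L=3; F->plug->F->R->E->L->H->refl->F->L'->D->R'->A->plug->B
Char 7 ('G'): step: R->2, L=3; G->plug->G->R->H->L->A->refl->D->L'->B->R'->F->plug->F
Char 8 ('H'): step: R->3, L=3; H->plug->H->R->D->L->F->refl->H->L'->E->R'->C->plug->C
Char 9 ('A'): step: R->4, L=3; A->plug->B->R->D->L->F->refl->H->L'->E->R'->H->plug->H
Char 10 ('G'): step: R->5, L=3; G->plug->G->R->D->L->F->refl->H->L'->E->R'->D->plug->D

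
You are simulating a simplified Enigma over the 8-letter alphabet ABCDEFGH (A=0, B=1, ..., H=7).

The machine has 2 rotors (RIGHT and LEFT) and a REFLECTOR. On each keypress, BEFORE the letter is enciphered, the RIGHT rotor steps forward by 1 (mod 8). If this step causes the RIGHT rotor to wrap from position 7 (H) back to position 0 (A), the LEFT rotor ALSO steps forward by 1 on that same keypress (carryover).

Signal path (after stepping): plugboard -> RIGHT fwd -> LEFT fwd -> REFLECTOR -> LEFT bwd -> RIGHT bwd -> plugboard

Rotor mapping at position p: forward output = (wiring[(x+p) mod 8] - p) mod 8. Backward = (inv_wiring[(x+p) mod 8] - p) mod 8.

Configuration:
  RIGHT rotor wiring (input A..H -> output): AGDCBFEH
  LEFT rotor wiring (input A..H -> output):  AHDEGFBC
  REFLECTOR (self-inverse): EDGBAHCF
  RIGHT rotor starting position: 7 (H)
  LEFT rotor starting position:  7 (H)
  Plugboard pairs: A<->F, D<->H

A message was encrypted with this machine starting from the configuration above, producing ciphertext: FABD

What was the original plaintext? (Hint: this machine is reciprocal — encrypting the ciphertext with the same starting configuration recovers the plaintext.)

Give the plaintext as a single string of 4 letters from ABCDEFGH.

Answer: CHHG

Derivation:
Char 1 ('F'): step: R->0, L->0 (L advanced); F->plug->A->R->A->L->A->refl->E->L'->D->R'->C->plug->C
Char 2 ('A'): step: R->1, L=0; A->plug->F->R->D->L->E->refl->A->L'->A->R'->D->plug->H
Char 3 ('B'): step: R->2, L=0; B->plug->B->R->A->L->A->refl->E->L'->D->R'->D->plug->H
Char 4 ('D'): step: R->3, L=0; D->plug->H->R->A->L->A->refl->E->L'->D->R'->G->plug->G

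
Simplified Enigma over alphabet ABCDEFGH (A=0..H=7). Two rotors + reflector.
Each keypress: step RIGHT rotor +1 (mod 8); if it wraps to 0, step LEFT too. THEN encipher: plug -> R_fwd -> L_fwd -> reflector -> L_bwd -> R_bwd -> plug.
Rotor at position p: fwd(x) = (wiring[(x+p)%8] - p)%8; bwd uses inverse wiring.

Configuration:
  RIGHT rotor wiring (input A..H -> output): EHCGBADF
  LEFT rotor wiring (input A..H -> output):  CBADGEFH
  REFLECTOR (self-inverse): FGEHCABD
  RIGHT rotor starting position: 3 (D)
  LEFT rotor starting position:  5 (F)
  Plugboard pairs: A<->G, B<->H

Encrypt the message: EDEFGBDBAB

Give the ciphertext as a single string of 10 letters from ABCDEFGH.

Answer: GHBBCDBFGE

Derivation:
Char 1 ('E'): step: R->4, L=5; E->plug->E->R->A->L->H->refl->D->L'->F->R'->A->plug->G
Char 2 ('D'): step: R->5, L=5; D->plug->D->R->H->L->B->refl->G->L'->G->R'->B->plug->H
Char 3 ('E'): step: R->6, L=5; E->plug->E->R->E->L->E->refl->C->L'->C->R'->H->plug->B
Char 4 ('F'): step: R->7, L=5; F->plug->F->R->C->L->C->refl->E->L'->E->R'->H->plug->B
Char 5 ('G'): step: R->0, L->6 (L advanced); G->plug->A->R->E->L->C->refl->E->L'->C->R'->C->plug->C
Char 6 ('B'): step: R->1, L=6; B->plug->H->R->D->L->D->refl->H->L'->A->R'->D->plug->D
Char 7 ('D'): step: R->2, L=6; D->plug->D->R->G->L->A->refl->F->L'->F->R'->H->plug->B
Char 8 ('B'): step: R->3, L=6; B->plug->H->R->H->L->G->refl->B->L'->B->R'->F->plug->F
Char 9 ('A'): step: R->4, L=6; A->plug->G->R->G->L->A->refl->F->L'->F->R'->A->plug->G
Char 10 ('B'): step: R->5, L=6; B->plug->H->R->E->L->C->refl->E->L'->C->R'->E->plug->E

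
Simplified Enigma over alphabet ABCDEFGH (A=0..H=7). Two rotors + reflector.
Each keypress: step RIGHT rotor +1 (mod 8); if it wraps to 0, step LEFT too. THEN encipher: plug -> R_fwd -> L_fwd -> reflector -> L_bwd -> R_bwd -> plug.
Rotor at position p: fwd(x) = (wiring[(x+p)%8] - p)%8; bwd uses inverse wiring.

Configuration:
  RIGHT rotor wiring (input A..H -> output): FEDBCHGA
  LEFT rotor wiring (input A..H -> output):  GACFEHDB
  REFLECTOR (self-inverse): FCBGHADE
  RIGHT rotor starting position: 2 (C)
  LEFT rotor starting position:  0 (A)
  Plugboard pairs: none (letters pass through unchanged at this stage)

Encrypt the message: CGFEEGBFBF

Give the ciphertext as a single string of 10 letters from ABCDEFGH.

Answer: ECDGHFCBAC

Derivation:
Char 1 ('C'): step: R->3, L=0; C->plug->C->R->E->L->E->refl->H->L'->F->R'->E->plug->E
Char 2 ('G'): step: R->4, L=0; G->plug->G->R->H->L->B->refl->C->L'->C->R'->C->plug->C
Char 3 ('F'): step: R->5, L=0; F->plug->F->R->G->L->D->refl->G->L'->A->R'->D->plug->D
Char 4 ('E'): step: R->6, L=0; E->plug->E->R->F->L->H->refl->E->L'->E->R'->G->plug->G
Char 5 ('E'): step: R->7, L=0; E->plug->E->R->C->L->C->refl->B->L'->H->R'->H->plug->H
Char 6 ('G'): step: R->0, L->1 (L advanced); G->plug->G->R->G->L->A->refl->F->L'->H->R'->F->plug->F
Char 7 ('B'): step: R->1, L=1; B->plug->B->R->C->L->E->refl->H->L'->A->R'->C->plug->C
Char 8 ('F'): step: R->2, L=1; F->plug->F->R->G->L->A->refl->F->L'->H->R'->B->plug->B
Char 9 ('B'): step: R->3, L=1; B->plug->B->R->H->L->F->refl->A->L'->G->R'->A->plug->A
Char 10 ('F'): step: R->4, L=1; F->plug->F->R->A->L->H->refl->E->L'->C->R'->C->plug->C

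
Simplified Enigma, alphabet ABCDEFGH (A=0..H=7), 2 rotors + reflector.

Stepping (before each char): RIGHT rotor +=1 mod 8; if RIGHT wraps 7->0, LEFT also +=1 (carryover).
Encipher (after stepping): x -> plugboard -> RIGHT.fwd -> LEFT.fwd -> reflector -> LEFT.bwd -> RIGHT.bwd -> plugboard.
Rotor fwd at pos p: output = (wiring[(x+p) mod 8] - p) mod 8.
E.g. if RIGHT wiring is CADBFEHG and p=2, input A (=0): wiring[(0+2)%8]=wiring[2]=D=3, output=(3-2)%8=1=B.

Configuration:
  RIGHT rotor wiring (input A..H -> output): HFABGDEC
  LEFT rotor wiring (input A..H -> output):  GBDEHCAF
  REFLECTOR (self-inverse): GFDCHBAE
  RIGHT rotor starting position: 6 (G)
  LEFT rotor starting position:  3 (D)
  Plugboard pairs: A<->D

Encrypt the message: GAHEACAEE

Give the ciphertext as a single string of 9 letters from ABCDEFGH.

Answer: HDEDEGDDC

Derivation:
Char 1 ('G'): step: R->7, L=3; G->plug->G->R->E->L->C->refl->D->L'->F->R'->H->plug->H
Char 2 ('A'): step: R->0, L->4 (L advanced); A->plug->D->R->B->L->G->refl->A->L'->H->R'->A->plug->D
Char 3 ('H'): step: R->1, L=4; H->plug->H->R->G->L->H->refl->E->L'->C->R'->E->plug->E
Char 4 ('E'): step: R->2, L=4; E->plug->E->R->C->L->E->refl->H->L'->G->R'->A->plug->D
Char 5 ('A'): step: R->3, L=4; A->plug->D->R->B->L->G->refl->A->L'->H->R'->E->plug->E
Char 6 ('C'): step: R->4, L=4; C->plug->C->R->A->L->D->refl->C->L'->E->R'->G->plug->G
Char 7 ('A'): step: R->5, L=4; A->plug->D->R->C->L->E->refl->H->L'->G->R'->A->plug->D
Char 8 ('E'): step: R->6, L=4; E->plug->E->R->C->L->E->refl->H->L'->G->R'->A->plug->D
Char 9 ('E'): step: R->7, L=4; E->plug->E->R->C->L->E->refl->H->L'->G->R'->C->plug->C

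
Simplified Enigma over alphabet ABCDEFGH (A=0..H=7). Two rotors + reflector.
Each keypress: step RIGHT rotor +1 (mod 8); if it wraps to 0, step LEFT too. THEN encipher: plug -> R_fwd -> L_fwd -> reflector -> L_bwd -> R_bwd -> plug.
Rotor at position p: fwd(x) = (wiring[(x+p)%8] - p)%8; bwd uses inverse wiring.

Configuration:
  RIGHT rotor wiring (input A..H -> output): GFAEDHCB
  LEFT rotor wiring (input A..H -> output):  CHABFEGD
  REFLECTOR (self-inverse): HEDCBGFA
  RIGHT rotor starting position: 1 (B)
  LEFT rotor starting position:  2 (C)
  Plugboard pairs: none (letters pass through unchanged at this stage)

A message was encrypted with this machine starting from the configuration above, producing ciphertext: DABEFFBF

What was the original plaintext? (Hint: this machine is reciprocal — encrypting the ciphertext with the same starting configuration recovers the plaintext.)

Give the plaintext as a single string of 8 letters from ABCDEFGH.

Char 1 ('D'): step: R->2, L=2; D->plug->D->R->F->L->B->refl->E->L'->E->R'->G->plug->G
Char 2 ('A'): step: R->3, L=2; A->plug->A->R->B->L->H->refl->A->L'->G->R'->E->plug->E
Char 3 ('B'): step: R->4, L=2; B->plug->B->R->D->L->C->refl->D->L'->C->R'->E->plug->E
Char 4 ('E'): step: R->5, L=2; E->plug->E->R->A->L->G->refl->F->L'->H->R'->G->plug->G
Char 5 ('F'): step: R->6, L=2; F->plug->F->R->G->L->A->refl->H->L'->B->R'->H->plug->H
Char 6 ('F'): step: R->7, L=2; F->plug->F->R->E->L->E->refl->B->L'->F->R'->E->plug->E
Char 7 ('B'): step: R->0, L->3 (L advanced); B->plug->B->R->F->L->H->refl->A->L'->E->R'->D->plug->D
Char 8 ('F'): step: R->1, L=3; F->plug->F->R->B->L->C->refl->D->L'->D->R'->C->plug->C

Answer: GEEGHEDC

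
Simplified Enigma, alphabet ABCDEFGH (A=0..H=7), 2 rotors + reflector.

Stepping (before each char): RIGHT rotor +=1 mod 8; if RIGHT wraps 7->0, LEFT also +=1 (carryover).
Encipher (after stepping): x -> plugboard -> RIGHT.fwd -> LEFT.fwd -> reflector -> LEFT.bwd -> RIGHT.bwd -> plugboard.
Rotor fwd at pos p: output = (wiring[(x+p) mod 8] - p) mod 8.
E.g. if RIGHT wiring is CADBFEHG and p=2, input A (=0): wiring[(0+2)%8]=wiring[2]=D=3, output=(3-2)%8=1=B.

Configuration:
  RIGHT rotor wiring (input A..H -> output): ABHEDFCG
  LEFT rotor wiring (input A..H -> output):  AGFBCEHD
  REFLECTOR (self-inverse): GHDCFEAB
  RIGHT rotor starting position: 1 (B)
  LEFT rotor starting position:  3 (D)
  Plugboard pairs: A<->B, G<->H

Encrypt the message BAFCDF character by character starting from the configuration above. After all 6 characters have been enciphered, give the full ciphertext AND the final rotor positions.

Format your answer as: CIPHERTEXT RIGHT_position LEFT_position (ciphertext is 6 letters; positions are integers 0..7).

Answer: DGHFHD 7 3

Derivation:
Char 1 ('B'): step: R->2, L=3; B->plug->A->R->F->L->F->refl->E->L'->D->R'->D->plug->D
Char 2 ('A'): step: R->3, L=3; A->plug->B->R->A->L->G->refl->A->L'->E->R'->H->plug->G
Char 3 ('F'): step: R->4, L=3; F->plug->F->R->F->L->F->refl->E->L'->D->R'->G->plug->H
Char 4 ('C'): step: R->5, L=3; C->plug->C->R->B->L->H->refl->B->L'->C->R'->F->plug->F
Char 5 ('D'): step: R->6, L=3; D->plug->D->R->D->L->E->refl->F->L'->F->R'->G->plug->H
Char 6 ('F'): step: R->7, L=3; F->plug->F->R->E->L->A->refl->G->L'->A->R'->D->plug->D
Final: ciphertext=DGHFHD, RIGHT=7, LEFT=3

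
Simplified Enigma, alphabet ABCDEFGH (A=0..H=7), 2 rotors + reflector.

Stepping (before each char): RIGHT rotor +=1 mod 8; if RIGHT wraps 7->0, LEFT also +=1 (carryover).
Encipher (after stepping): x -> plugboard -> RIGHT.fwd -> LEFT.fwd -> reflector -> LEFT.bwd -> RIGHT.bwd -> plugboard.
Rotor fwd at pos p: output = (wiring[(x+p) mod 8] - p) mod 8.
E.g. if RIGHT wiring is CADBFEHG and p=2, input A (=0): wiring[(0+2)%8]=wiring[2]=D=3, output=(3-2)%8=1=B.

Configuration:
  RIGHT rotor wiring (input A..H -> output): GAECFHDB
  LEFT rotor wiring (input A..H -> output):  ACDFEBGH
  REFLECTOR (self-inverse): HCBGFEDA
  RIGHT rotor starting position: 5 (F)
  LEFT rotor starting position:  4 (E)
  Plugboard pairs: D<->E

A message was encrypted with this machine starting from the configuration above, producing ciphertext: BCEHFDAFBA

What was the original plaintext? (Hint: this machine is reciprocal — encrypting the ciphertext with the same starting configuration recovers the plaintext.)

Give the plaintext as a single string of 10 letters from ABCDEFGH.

Char 1 ('B'): step: R->6, L=4; B->plug->B->R->D->L->D->refl->G->L'->F->R'->A->plug->A
Char 2 ('C'): step: R->7, L=4; C->plug->C->R->B->L->F->refl->E->L'->E->R'->H->plug->H
Char 3 ('E'): step: R->0, L->5 (L advanced); E->plug->D->R->C->L->C->refl->B->L'->B->R'->H->plug->H
Char 4 ('H'): step: R->1, L=5; H->plug->H->R->F->L->G->refl->D->L'->D->R'->B->plug->B
Char 5 ('F'): step: R->2, L=5; F->plug->F->R->H->L->H->refl->A->L'->G->R'->H->plug->H
Char 6 ('D'): step: R->3, L=5; D->plug->E->R->G->L->A->refl->H->L'->H->R'->A->plug->A
Char 7 ('A'): step: R->4, L=5; A->plug->A->R->B->L->B->refl->C->L'->C->R'->E->plug->D
Char 8 ('F'): step: R->5, L=5; F->plug->F->R->H->L->H->refl->A->L'->G->R'->B->plug->B
Char 9 ('B'): step: R->6, L=5; B->plug->B->R->D->L->D->refl->G->L'->F->R'->A->plug->A
Char 10 ('A'): step: R->7, L=5; A->plug->A->R->C->L->C->refl->B->L'->B->R'->C->plug->C

Answer: AHHBHADBAC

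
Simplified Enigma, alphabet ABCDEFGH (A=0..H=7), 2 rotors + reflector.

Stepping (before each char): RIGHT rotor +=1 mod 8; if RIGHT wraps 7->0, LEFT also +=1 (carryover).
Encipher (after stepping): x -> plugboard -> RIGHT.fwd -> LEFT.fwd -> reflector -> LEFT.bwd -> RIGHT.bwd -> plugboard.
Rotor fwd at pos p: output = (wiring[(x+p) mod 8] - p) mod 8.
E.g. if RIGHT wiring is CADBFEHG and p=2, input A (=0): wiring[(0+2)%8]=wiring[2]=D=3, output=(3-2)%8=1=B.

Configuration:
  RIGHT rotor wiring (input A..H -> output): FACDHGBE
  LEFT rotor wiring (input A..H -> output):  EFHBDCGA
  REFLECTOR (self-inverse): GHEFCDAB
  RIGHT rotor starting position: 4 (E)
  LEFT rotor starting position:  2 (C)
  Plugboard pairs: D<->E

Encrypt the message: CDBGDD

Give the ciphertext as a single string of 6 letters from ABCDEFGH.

Answer: EBDBCH

Derivation:
Char 1 ('C'): step: R->5, L=2; C->plug->C->R->H->L->D->refl->F->L'->A->R'->D->plug->E
Char 2 ('D'): step: R->6, L=2; D->plug->E->R->E->L->E->refl->C->L'->G->R'->B->plug->B
Char 3 ('B'): step: R->7, L=2; B->plug->B->R->G->L->C->refl->E->L'->E->R'->E->plug->D
Char 4 ('G'): step: R->0, L->3 (L advanced); G->plug->G->R->B->L->A->refl->G->L'->A->R'->B->plug->B
Char 5 ('D'): step: R->1, L=3; D->plug->E->R->F->L->B->refl->H->L'->C->R'->C->plug->C
Char 6 ('D'): step: R->2, L=3; D->plug->E->R->H->L->E->refl->C->L'->G->R'->H->plug->H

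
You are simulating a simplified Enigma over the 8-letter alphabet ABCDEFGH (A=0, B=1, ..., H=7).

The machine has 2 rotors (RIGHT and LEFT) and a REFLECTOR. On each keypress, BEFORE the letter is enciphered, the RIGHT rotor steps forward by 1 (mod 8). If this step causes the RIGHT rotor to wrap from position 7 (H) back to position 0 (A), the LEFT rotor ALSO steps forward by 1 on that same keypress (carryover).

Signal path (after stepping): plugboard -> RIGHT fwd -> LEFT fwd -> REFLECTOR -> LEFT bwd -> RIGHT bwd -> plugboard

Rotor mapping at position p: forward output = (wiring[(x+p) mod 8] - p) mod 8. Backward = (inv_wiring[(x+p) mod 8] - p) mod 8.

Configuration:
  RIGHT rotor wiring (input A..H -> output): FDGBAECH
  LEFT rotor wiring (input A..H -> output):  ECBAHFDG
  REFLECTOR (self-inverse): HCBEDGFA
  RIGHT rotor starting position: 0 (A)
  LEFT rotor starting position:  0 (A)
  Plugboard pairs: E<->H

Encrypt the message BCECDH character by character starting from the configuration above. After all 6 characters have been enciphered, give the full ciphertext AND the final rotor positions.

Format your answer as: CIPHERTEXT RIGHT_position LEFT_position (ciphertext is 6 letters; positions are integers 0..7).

Char 1 ('B'): step: R->1, L=0; B->plug->B->R->F->L->F->refl->G->L'->H->R'->D->plug->D
Char 2 ('C'): step: R->2, L=0; C->plug->C->R->G->L->D->refl->E->L'->A->R'->E->plug->H
Char 3 ('E'): step: R->3, L=0; E->plug->H->R->D->L->A->refl->H->L'->E->R'->E->plug->H
Char 4 ('C'): step: R->4, L=0; C->plug->C->R->G->L->D->refl->E->L'->A->R'->B->plug->B
Char 5 ('D'): step: R->5, L=0; D->plug->D->R->A->L->E->refl->D->L'->G->R'->E->plug->H
Char 6 ('H'): step: R->6, L=0; H->plug->E->R->A->L->E->refl->D->L'->G->R'->H->plug->E
Final: ciphertext=DHHBHE, RIGHT=6, LEFT=0

Answer: DHHBHE 6 0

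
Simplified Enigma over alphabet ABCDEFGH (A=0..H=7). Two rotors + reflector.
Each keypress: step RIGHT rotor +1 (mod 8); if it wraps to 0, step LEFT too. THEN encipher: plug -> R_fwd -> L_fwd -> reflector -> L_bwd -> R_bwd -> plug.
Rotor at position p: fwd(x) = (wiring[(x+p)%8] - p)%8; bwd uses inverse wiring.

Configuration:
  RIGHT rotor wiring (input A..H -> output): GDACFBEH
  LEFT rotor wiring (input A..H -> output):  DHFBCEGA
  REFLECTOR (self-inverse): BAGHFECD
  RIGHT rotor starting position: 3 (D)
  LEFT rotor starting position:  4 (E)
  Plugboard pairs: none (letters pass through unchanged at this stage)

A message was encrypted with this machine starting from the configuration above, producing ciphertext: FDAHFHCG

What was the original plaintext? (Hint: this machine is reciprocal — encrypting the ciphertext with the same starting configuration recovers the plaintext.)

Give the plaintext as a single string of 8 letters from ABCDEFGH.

Char 1 ('F'): step: R->4, L=4; F->plug->F->R->H->L->F->refl->E->L'->D->R'->D->plug->D
Char 2 ('D'): step: R->5, L=4; D->plug->D->R->B->L->A->refl->B->L'->G->R'->E->plug->E
Char 3 ('A'): step: R->6, L=4; A->plug->A->R->G->L->B->refl->A->L'->B->R'->B->plug->B
Char 4 ('H'): step: R->7, L=4; H->plug->H->R->F->L->D->refl->H->L'->E->R'->C->plug->C
Char 5 ('F'): step: R->0, L->5 (L advanced); F->plug->F->R->B->L->B->refl->A->L'->F->R'->E->plug->E
Char 6 ('H'): step: R->1, L=5; H->plug->H->R->F->L->A->refl->B->L'->B->R'->C->plug->C
Char 7 ('C'): step: R->2, L=5; C->plug->C->R->D->L->G->refl->C->L'->E->R'->G->plug->G
Char 8 ('G'): step: R->3, L=5; G->plug->G->R->A->L->H->refl->D->L'->C->R'->B->plug->B

Answer: DEBCECGB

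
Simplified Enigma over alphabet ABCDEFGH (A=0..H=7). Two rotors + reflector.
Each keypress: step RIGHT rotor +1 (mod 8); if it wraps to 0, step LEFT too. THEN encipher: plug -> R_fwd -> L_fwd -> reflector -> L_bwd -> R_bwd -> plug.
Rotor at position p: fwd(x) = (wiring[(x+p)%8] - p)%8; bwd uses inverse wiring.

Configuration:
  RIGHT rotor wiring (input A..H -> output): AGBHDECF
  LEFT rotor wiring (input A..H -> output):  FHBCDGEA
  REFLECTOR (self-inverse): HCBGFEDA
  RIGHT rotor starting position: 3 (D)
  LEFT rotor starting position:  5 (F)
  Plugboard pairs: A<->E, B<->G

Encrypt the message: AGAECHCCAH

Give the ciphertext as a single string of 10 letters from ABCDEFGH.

Answer: GHFBADFBGG

Derivation:
Char 1 ('A'): step: R->4, L=5; A->plug->E->R->E->L->C->refl->B->L'->A->R'->B->plug->G
Char 2 ('G'): step: R->5, L=5; G->plug->B->R->F->L->E->refl->F->L'->G->R'->H->plug->H
Char 3 ('A'): step: R->6, L=5; A->plug->E->R->D->L->A->refl->H->L'->B->R'->F->plug->F
Char 4 ('E'): step: R->7, L=5; E->plug->A->R->G->L->F->refl->E->L'->F->R'->G->plug->B
Char 5 ('C'): step: R->0, L->6 (L advanced); C->plug->C->R->B->L->C->refl->B->L'->D->R'->E->plug->A
Char 6 ('H'): step: R->1, L=6; H->plug->H->R->H->L->A->refl->H->L'->C->R'->D->plug->D
Char 7 ('C'): step: R->2, L=6; C->plug->C->R->B->L->C->refl->B->L'->D->R'->F->plug->F
Char 8 ('C'): step: R->3, L=6; C->plug->C->R->B->L->C->refl->B->L'->D->R'->G->plug->B
Char 9 ('A'): step: R->4, L=6; A->plug->E->R->E->L->D->refl->G->L'->A->R'->B->plug->G
Char 10 ('H'): step: R->5, L=6; H->plug->H->R->G->L->F->refl->E->L'->F->R'->B->plug->G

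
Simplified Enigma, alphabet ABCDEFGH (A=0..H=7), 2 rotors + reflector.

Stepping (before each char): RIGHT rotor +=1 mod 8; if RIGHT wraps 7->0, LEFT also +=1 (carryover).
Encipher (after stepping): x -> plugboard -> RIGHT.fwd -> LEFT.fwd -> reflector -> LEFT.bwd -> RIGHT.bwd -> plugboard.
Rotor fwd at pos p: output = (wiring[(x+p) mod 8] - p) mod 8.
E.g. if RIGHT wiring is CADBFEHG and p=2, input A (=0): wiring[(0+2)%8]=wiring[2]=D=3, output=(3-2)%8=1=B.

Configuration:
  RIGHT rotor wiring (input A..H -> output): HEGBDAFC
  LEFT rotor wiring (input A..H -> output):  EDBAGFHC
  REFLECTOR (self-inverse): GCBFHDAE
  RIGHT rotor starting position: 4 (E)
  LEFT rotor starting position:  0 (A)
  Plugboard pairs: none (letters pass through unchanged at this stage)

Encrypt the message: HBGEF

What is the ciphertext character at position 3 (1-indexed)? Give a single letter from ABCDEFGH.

Char 1 ('H'): step: R->5, L=0; H->plug->H->R->G->L->H->refl->E->L'->A->R'->B->plug->B
Char 2 ('B'): step: R->6, L=0; B->plug->B->R->E->L->G->refl->A->L'->D->R'->F->plug->F
Char 3 ('G'): step: R->7, L=0; G->plug->G->R->B->L->D->refl->F->L'->F->R'->C->plug->C

C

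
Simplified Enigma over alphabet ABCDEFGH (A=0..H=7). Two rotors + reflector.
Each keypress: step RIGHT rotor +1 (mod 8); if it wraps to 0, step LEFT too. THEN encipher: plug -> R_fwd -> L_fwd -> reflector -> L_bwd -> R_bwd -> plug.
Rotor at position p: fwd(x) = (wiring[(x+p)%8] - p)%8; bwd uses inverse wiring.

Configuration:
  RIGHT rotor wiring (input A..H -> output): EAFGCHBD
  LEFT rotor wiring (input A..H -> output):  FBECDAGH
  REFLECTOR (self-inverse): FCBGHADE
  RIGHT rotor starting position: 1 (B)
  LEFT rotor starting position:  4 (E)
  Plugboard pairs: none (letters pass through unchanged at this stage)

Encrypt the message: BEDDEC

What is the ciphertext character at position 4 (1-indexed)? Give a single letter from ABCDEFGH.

Char 1 ('B'): step: R->2, L=4; B->plug->B->R->E->L->B->refl->C->L'->C->R'->G->plug->G
Char 2 ('E'): step: R->3, L=4; E->plug->E->R->A->L->H->refl->E->L'->B->R'->F->plug->F
Char 3 ('D'): step: R->4, L=4; D->plug->D->R->H->L->G->refl->D->L'->D->R'->B->plug->B
Char 4 ('D'): step: R->5, L=4; D->plug->D->R->H->L->G->refl->D->L'->D->R'->E->plug->E

E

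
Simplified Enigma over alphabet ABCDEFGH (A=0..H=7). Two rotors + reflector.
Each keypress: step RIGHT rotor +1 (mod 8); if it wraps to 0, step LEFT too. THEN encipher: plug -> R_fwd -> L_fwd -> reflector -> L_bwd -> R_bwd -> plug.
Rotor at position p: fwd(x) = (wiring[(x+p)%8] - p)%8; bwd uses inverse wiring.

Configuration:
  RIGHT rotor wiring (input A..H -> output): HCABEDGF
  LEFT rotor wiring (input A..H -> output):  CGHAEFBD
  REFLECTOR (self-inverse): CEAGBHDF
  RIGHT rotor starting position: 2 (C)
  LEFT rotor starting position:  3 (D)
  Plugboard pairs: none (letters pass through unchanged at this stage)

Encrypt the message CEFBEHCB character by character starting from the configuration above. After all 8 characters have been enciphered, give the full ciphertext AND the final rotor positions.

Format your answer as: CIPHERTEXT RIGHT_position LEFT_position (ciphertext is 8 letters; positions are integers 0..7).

Char 1 ('C'): step: R->3, L=3; C->plug->C->R->A->L->F->refl->H->L'->F->R'->H->plug->H
Char 2 ('E'): step: R->4, L=3; E->plug->E->R->D->L->G->refl->D->L'->G->R'->F->plug->F
Char 3 ('F'): step: R->5, L=3; F->plug->F->R->D->L->G->refl->D->L'->G->R'->A->plug->A
Char 4 ('B'): step: R->6, L=3; B->plug->B->R->H->L->E->refl->B->L'->B->R'->C->plug->C
Char 5 ('E'): step: R->7, L=3; E->plug->E->R->C->L->C->refl->A->L'->E->R'->G->plug->G
Char 6 ('H'): step: R->0, L->4 (L advanced); H->plug->H->R->F->L->C->refl->A->L'->A->R'->C->plug->C
Char 7 ('C'): step: R->1, L=4; C->plug->C->R->A->L->A->refl->C->L'->F->R'->F->plug->F
Char 8 ('B'): step: R->2, L=4; B->plug->B->R->H->L->E->refl->B->L'->B->R'->D->plug->D
Final: ciphertext=HFACGCFD, RIGHT=2, LEFT=4

Answer: HFACGCFD 2 4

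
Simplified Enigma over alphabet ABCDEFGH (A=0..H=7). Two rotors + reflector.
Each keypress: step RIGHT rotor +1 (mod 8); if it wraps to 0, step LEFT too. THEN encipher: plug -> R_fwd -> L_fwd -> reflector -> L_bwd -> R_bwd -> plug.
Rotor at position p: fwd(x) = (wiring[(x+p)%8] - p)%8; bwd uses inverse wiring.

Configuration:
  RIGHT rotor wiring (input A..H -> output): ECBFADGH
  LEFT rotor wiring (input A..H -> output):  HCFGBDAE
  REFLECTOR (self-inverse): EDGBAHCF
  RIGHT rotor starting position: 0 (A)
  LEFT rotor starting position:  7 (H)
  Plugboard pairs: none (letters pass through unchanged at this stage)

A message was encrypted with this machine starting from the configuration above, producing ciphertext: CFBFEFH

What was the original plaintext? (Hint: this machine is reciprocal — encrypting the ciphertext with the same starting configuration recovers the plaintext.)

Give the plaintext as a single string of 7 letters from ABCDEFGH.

Char 1 ('C'): step: R->1, L=7; C->plug->C->R->E->L->H->refl->F->L'->A->R'->B->plug->B
Char 2 ('F'): step: R->2, L=7; F->plug->F->R->F->L->C->refl->G->L'->D->R'->B->plug->B
Char 3 ('B'): step: R->3, L=7; B->plug->B->R->F->L->C->refl->G->L'->D->R'->D->plug->D
Char 4 ('F'): step: R->4, L=7; F->plug->F->R->G->L->E->refl->A->L'->B->R'->H->plug->H
Char 5 ('E'): step: R->5, L=7; E->plug->E->R->F->L->C->refl->G->L'->D->R'->H->plug->H
Char 6 ('F'): step: R->6, L=7; F->plug->F->R->H->L->B->refl->D->L'->C->R'->G->plug->G
Char 7 ('H'): step: R->7, L=7; H->plug->H->R->H->L->B->refl->D->L'->C->R'->D->plug->D

Answer: BBDHHGD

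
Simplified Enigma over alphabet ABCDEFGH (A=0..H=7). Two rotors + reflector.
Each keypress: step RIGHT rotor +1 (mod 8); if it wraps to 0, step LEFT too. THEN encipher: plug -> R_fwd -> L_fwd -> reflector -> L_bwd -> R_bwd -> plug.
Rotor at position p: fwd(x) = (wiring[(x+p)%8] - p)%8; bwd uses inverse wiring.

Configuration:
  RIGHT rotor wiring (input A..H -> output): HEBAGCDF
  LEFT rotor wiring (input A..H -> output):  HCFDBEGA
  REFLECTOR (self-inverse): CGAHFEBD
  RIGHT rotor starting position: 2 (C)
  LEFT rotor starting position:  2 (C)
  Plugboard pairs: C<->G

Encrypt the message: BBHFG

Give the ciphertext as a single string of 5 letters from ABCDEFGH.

Answer: GHACE

Derivation:
Char 1 ('B'): step: R->3, L=2; B->plug->B->R->D->L->C->refl->A->L'->H->R'->C->plug->G
Char 2 ('B'): step: R->4, L=2; B->plug->B->R->G->L->F->refl->E->L'->E->R'->H->plug->H
Char 3 ('H'): step: R->5, L=2; H->plug->H->R->B->L->B->refl->G->L'->F->R'->A->plug->A
Char 4 ('F'): step: R->6, L=2; F->plug->F->R->C->L->H->refl->D->L'->A->R'->G->plug->C
Char 5 ('G'): step: R->7, L=2; G->plug->C->R->F->L->G->refl->B->L'->B->R'->E->plug->E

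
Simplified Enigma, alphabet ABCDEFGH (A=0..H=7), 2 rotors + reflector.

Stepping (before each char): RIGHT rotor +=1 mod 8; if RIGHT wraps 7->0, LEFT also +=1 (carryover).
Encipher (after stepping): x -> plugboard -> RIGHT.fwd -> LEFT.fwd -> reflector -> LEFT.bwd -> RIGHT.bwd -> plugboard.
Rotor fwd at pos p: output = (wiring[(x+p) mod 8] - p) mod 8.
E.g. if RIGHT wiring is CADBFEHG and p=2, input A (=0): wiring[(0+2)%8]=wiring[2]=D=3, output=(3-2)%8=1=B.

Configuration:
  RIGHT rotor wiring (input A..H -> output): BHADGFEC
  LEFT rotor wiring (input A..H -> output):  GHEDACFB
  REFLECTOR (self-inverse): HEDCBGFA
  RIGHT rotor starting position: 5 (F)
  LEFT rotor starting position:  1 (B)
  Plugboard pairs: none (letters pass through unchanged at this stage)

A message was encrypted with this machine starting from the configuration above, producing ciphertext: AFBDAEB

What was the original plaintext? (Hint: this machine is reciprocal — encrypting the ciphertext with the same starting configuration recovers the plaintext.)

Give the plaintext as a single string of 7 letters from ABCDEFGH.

Answer: CCHFBCD

Derivation:
Char 1 ('A'): step: R->6, L=1; A->plug->A->R->G->L->A->refl->H->L'->D->R'->C->plug->C
Char 2 ('F'): step: R->7, L=1; F->plug->F->R->H->L->F->refl->G->L'->A->R'->C->plug->C
Char 3 ('B'): step: R->0, L->2 (L advanced); B->plug->B->R->H->L->F->refl->G->L'->C->R'->H->plug->H
Char 4 ('D'): step: R->1, L=2; D->plug->D->R->F->L->H->refl->A->L'->D->R'->F->plug->F
Char 5 ('A'): step: R->2, L=2; A->plug->A->R->G->L->E->refl->B->L'->B->R'->B->plug->B
Char 6 ('E'): step: R->3, L=2; E->plug->E->R->H->L->F->refl->G->L'->C->R'->C->plug->C
Char 7 ('B'): step: R->4, L=2; B->plug->B->R->B->L->B->refl->E->L'->G->R'->D->plug->D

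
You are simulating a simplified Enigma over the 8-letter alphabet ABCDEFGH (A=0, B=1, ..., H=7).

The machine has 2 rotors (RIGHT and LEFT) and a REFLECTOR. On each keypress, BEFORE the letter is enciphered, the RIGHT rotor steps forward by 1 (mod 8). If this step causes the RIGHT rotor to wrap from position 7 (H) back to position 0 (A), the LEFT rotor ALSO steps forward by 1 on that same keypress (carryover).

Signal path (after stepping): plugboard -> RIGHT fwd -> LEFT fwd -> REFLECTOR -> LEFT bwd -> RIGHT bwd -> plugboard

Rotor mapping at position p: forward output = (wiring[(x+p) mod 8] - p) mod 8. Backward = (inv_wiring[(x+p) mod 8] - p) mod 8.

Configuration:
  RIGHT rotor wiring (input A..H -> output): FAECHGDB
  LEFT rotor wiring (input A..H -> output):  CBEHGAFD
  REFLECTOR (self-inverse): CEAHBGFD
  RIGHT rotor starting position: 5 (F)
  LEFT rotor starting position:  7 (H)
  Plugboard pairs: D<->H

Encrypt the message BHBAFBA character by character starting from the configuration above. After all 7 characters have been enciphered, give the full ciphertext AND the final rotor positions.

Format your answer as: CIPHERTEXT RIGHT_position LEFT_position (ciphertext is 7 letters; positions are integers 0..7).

Answer: CCABGEC 4 0

Derivation:
Char 1 ('B'): step: R->6, L=7; B->plug->B->R->D->L->F->refl->G->L'->H->R'->C->plug->C
Char 2 ('H'): step: R->7, L=7; H->plug->D->R->F->L->H->refl->D->L'->B->R'->C->plug->C
Char 3 ('B'): step: R->0, L->0 (L advanced); B->plug->B->R->A->L->C->refl->A->L'->F->R'->A->plug->A
Char 4 ('A'): step: R->1, L=0; A->plug->A->R->H->L->D->refl->H->L'->D->R'->B->plug->B
Char 5 ('F'): step: R->2, L=0; F->plug->F->R->H->L->D->refl->H->L'->D->R'->G->plug->G
Char 6 ('B'): step: R->3, L=0; B->plug->B->R->E->L->G->refl->F->L'->G->R'->E->plug->E
Char 7 ('A'): step: R->4, L=0; A->plug->A->R->D->L->H->refl->D->L'->H->R'->C->plug->C
Final: ciphertext=CCABGEC, RIGHT=4, LEFT=0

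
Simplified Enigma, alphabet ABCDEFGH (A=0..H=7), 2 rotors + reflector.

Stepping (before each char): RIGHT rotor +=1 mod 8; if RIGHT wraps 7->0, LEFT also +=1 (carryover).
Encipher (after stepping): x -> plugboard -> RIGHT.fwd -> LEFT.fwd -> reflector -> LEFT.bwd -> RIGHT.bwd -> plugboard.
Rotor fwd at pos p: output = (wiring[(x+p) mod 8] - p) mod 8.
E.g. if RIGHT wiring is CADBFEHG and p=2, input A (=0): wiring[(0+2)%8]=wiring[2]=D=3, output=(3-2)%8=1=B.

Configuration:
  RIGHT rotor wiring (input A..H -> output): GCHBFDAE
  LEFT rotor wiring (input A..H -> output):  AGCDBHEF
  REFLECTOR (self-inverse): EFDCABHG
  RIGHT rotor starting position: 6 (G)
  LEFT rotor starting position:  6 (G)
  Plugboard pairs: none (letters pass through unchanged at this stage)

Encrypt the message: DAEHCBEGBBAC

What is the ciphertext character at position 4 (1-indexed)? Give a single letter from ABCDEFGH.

Char 1 ('D'): step: R->7, L=6; D->plug->D->R->A->L->G->refl->H->L'->B->R'->H->plug->H
Char 2 ('A'): step: R->0, L->7 (L advanced); A->plug->A->R->G->L->A->refl->E->L'->E->R'->H->plug->H
Char 3 ('E'): step: R->1, L=7; E->plug->E->R->C->L->H->refl->G->L'->A->R'->C->plug->C
Char 4 ('H'): step: R->2, L=7; H->plug->H->R->A->L->G->refl->H->L'->C->R'->F->plug->F

F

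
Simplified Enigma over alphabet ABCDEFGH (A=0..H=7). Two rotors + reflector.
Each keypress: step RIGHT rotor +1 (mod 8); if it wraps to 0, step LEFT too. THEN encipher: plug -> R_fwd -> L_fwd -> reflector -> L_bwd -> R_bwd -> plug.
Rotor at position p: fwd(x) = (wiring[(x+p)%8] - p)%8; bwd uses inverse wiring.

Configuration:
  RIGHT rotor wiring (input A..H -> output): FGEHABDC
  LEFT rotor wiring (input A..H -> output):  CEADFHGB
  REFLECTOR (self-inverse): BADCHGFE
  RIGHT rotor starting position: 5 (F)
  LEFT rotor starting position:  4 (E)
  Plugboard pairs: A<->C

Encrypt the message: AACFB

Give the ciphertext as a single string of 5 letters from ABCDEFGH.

Char 1 ('A'): step: R->6, L=4; A->plug->C->R->H->L->H->refl->E->L'->G->R'->E->plug->E
Char 2 ('A'): step: R->7, L=4; A->plug->C->R->H->L->H->refl->E->L'->G->R'->B->plug->B
Char 3 ('C'): step: R->0, L->5 (L advanced); C->plug->A->R->F->L->D->refl->C->L'->A->R'->E->plug->E
Char 4 ('F'): step: R->1, L=5; F->plug->F->R->C->L->E->refl->H->L'->E->R'->H->plug->H
Char 5 ('B'): step: R->2, L=5; B->plug->B->R->F->L->D->refl->C->L'->A->R'->F->plug->F

Answer: EBEHF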